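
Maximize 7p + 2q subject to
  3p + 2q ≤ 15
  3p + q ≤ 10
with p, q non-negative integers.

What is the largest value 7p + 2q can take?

23

(p,q)=(3,1) is feasible, giving 23.
(p,q)=(3,0) is feasible, giving 21.
(p,q)=(2,2) is feasible, giving 18.
(p,q)=(2,1) is feasible, giving 16.
No feasible integer point exceeds 23.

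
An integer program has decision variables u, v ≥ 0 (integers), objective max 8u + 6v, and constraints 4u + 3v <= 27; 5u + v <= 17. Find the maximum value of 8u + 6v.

(u,v)=(0,9): 4·0+3·9=27≤27, 5·0+1·9=9≤17, objective 54.
(u,v)=(0,8): 4·0+3·8=24≤27, 5·0+1·8=8≤17, objective 48.
Maximum is 54 at (u,v)=(0,9).

54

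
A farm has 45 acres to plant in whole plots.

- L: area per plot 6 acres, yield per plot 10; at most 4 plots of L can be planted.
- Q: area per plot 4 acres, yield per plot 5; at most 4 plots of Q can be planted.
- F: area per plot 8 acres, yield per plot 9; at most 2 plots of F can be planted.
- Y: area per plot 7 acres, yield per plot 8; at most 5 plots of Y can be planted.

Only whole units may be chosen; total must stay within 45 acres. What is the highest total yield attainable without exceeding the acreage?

64

4×L and 3×Y: area 45 ≤ 45, yield 4·10 + 3·8 = 64.
4×L, 3×Q, and 1×F: area 44 ≤ 45, yield 4·10 + 3·5 + 1·9 = 64.
Best is 64.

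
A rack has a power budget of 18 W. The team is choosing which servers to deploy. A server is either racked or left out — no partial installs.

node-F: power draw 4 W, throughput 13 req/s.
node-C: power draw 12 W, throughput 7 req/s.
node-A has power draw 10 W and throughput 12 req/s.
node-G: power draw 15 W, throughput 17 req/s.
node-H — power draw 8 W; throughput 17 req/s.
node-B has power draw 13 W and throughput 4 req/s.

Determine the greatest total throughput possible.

30

node-A + node-H: power draw 10 + 8 = 18 ≤ 18, throughput 12 + 17 = 29.
node-F + node-H: power draw 4 + 8 = 12 ≤ 18, throughput 13 + 17 = 30.
node-F + node-A: power draw 4 + 10 = 14 ≤ 18, throughput 13 + 12 = 25.
Best is node-F and node-H with total throughput 30.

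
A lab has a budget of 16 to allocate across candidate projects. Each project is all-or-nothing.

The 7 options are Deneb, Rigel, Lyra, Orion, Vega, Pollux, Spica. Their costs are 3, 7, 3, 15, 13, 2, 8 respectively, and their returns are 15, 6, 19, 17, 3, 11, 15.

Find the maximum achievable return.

60

Deneb + Lyra + Pollux + Spica: cost 3 + 3 + 2 + 8 = 16 ≤ 16, return 15 + 19 + 11 + 15 = 60.
Deneb + Rigel + Lyra + Pollux: cost 3 + 7 + 3 + 2 = 15 ≤ 16, return 15 + 6 + 19 + 11 = 51.
Deneb + Lyra + Spica: cost 3 + 3 + 8 = 14 ≤ 16, return 15 + 19 + 15 = 49.
Best is Deneb, Lyra, Pollux, and Spica with total return 60.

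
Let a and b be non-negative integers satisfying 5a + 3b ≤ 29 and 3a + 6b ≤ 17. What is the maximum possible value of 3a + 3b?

Relaxing integrality, the LP optimum is 17.00 at (a,b) = (5.67, 0), which is not an integer point.
(a,b)=(5,0): 5·5+3·0=25≤29, 3·5+6·0=15≤17, objective 15.
(a,b)=(4,0): 5·4+3·0=20≤29, 3·4+6·0=12≤17, objective 12.
The best lattice point is (5,0), giving 15.

15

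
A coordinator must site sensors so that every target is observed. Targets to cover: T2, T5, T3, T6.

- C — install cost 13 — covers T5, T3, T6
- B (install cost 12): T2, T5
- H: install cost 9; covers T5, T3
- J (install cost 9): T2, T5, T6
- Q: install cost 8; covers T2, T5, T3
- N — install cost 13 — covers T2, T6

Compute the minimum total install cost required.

17

This is an integer covering problem.
Choose J and Q: together they cover T2, T5, T3, T6 — every target.
Total install cost: 9 + 8 = 17.
No cover costs less than 17.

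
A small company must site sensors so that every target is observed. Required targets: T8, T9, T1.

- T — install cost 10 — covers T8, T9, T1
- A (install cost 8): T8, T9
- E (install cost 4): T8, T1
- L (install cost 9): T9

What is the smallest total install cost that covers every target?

10

The greedy cost-per-new-target heuristic would pick E and A for 12, but a cheaper cover exists.
T alone covers T8, T9, T1 — every target.
Total install cost: 10.
No cover costs less than 10.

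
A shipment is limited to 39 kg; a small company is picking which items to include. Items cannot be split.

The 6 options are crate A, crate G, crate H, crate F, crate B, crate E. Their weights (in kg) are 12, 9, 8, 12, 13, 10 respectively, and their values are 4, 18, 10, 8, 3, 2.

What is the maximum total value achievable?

Take crate G, crate H, crate F, and crate E: weight 9 + 8 + 12 + 10 = 39 ≤ 39, value 18 + 10 + 8 + 2 = 38.
No other feasible combination does better.

38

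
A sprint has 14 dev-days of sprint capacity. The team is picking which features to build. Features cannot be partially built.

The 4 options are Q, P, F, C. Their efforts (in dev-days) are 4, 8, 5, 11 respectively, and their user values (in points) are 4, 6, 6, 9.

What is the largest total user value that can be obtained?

This is an integer program with binary decision variables.
Take P and F: effort 8 + 5 = 13 ≤ 14, user value 6 + 6 = 12.
No other feasible combination does better.

12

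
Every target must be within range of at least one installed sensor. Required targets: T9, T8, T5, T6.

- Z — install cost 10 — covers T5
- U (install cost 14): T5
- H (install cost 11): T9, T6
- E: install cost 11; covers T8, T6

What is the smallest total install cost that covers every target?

32

Choose Z, H, and E: together they cover T9, T8, T5, T6 — every target.
Total install cost: 10 + 11 + 11 = 32.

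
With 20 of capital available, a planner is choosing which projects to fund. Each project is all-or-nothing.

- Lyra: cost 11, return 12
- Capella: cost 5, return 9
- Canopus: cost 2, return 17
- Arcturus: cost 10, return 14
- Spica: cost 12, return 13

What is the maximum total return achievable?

Allowing fractional choices, the relaxed optimum would be about 43.3, but projects are indivisible.
Capella + Canopus + Spica: cost 5 + 2 + 12 = 19 ≤ 20, return 9 + 17 + 13 = 39.
Capella + Canopus + Arcturus: cost 5 + 2 + 10 = 17 ≤ 20, return 9 + 17 + 14 = 40.
Lyra + Capella + Canopus: cost 11 + 5 + 2 = 18 ≤ 20, return 12 + 9 + 17 = 38.
Best is Capella, Canopus, and Arcturus with total return 40.

40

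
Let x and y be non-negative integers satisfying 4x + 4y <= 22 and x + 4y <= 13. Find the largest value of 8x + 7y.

(x,y)=(5,0) is feasible, giving 40.
(x,y)=(4,1) is feasible, giving 39.
(x,y)=(4,0) is feasible, giving 32.
The best lattice point is (5,0), giving 40.

40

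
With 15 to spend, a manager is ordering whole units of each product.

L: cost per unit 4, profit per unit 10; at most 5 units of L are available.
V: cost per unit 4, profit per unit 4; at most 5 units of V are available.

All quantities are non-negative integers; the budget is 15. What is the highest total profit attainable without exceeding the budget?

30

L has the best ratio (10/4); taking only L gives at most 3×10 = 30 (stopped by the cost limit).
Optimal: 3×L: cost 12 ≤ 15, profit 3·10 = 30.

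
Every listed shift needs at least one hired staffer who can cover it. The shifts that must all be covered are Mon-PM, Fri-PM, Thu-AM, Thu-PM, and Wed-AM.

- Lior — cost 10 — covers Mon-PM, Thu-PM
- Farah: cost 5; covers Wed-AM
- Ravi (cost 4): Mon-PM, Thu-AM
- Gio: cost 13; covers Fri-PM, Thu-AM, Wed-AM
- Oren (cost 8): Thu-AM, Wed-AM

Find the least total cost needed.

23

The greedy cost-per-new-shift heuristic would pick Ravi, Farah, Lior, and Gio for 32, but a cheaper cover exists.
Choose Lior and Gio: together they cover Mon-PM, Fri-PM, Thu-AM, Thu-PM, Wed-AM — every shift.
Total cost: 10 + 13 = 23.
No cover costs less than 23.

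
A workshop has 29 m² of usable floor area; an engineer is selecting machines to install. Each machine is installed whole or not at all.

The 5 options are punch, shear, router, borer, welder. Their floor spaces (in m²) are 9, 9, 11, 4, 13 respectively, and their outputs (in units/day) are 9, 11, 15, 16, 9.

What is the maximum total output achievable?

42

Allowing fractional choices, the relaxed optimum would be about 47.0, but machines are indivisible.
punch + router + borer: floor space 9 + 11 + 4 = 24 ≤ 29, output 9 + 15 + 16 = 40.
shear + router + borer: floor space 9 + 11 + 4 = 24 ≤ 29, output 11 + 15 + 16 = 42.
Best is shear, router, and borer with total output 42.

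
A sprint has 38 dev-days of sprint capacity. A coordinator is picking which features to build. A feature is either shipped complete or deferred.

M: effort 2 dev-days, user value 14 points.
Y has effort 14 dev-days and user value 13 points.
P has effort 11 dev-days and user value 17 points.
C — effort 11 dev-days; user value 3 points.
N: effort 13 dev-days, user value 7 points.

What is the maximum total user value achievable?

This is a 0-1 knapsack instance.
Allowing fractional choices, the relaxed optimum would be about 49.9, but features are indivisible.
M + Y + P + C: effort 2 + 14 + 11 + 11 = 38 ≤ 38, user value 14 + 13 + 17 + 3 = 47.
M + Y + P: effort 2 + 14 + 11 = 27 ≤ 38, user value 14 + 13 + 17 = 44.
Best is M, Y, P, and C with total user value 47.

47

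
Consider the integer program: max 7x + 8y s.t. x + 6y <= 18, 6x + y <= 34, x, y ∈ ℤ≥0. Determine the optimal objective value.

The continuous relaxation peaks at (5.31, 2.11) with value 54.11; rounding to a feasible lattice point costs some objective.
(x,y)=(5,2): 1·5+6·2=17≤18, 6·5+1·2=32≤34, objective 51.
(x,y)=(4,2): 1·4+6·2=16≤18, 6·4+1·2=26≤34, objective 44.
(x,y)=(5,1): 1·5+6·1=11≤18, 6·5+1·1=31≤34, objective 43.
The best lattice point is (5,2), giving 51.

51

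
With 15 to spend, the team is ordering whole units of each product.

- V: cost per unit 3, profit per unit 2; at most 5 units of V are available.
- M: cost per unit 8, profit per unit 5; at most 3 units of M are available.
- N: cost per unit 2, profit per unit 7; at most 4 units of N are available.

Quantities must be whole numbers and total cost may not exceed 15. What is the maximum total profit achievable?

32

2×V and 4×N: cost 14 ≤ 15, profit 2·2 + 4·7 = 32.
1×V and 4×N: cost 11 ≤ 15, profit 1·2 + 4·7 = 30.
Best is 32.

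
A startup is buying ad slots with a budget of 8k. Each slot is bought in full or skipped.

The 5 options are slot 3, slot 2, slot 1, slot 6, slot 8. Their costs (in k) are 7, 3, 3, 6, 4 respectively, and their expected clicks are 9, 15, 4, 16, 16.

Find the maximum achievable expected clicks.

31

Allowing fractional choices, the relaxed optimum would be about 33.7, but ad slots are indivisible.
slot 2 + slot 1: cost 3 + 3 = 6 ≤ 8, expected clicks 15 + 4 = 19.
slot 1 + slot 8: cost 3 + 4 = 7 ≤ 8, expected clicks 4 + 16 = 20.
slot 2 + slot 8: cost 3 + 4 = 7 ≤ 8, expected clicks 15 + 16 = 31.
Best is slot 2 and slot 8 with total expected clicks 31.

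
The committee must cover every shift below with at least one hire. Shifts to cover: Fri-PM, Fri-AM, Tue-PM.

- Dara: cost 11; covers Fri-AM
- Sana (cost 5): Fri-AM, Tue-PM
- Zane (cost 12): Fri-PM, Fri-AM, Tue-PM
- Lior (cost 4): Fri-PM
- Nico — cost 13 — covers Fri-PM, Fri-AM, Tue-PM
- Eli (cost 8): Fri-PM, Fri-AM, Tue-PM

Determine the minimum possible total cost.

8

The greedy cost-per-new-shift heuristic would pick Sana and Lior for 9, but a cheaper cover exists.
Eli alone covers Fri-PM, Fri-AM, Tue-PM — every shift.
Total cost: 8.
No cover costs less than 8.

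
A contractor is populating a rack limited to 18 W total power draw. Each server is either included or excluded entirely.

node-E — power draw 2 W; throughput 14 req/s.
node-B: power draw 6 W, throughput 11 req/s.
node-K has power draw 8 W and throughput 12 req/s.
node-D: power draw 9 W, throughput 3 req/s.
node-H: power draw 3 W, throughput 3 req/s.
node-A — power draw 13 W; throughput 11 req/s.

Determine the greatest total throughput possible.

37

Allowing fractional choices, the relaxed optimum would be about 39.0, but servers are indivisible.
node-E + node-B + node-H: power draw 2 + 6 + 3 = 11 ≤ 18, throughput 14 + 11 + 3 = 28.
node-E + node-K + node-H: power draw 2 + 8 + 3 = 13 ≤ 18, throughput 14 + 12 + 3 = 29.
node-E + node-B + node-K: power draw 2 + 6 + 8 = 16 ≤ 18, throughput 14 + 11 + 12 = 37.
Best is node-E, node-B, and node-K with total throughput 37.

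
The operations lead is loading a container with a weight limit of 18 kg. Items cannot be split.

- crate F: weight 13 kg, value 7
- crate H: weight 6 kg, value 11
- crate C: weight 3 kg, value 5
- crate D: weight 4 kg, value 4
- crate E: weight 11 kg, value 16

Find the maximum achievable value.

This is a 0-1 knapsack instance.
crate C + crate E: weight 3 + 11 = 14 ≤ 18, value 5 + 16 = 21.
crate C + crate D + crate E: weight 3 + 4 + 11 = 18 ≤ 18, value 5 + 4 + 16 = 25.
crate H + crate E: weight 6 + 11 = 17 ≤ 18, value 11 + 16 = 27.
Best is crate H and crate E with total value 27.

27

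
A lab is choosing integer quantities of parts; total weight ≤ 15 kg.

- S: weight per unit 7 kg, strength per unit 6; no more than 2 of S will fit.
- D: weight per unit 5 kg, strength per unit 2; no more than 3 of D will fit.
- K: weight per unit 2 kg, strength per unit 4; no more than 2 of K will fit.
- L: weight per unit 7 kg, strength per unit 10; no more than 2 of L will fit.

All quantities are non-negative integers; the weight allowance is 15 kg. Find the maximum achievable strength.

20

K has the best ratio (4/2); taking only K gives at most 2×4 = 8 (stopped by the supply cap of 2).
Mixing does better — 2×L: weight 14 ≤ 15, strength 2·10 = 20.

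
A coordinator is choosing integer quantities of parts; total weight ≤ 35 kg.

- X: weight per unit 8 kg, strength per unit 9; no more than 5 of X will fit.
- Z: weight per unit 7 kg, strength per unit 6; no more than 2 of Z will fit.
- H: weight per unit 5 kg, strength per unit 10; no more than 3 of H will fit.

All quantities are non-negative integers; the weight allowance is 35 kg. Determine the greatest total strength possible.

3×X and 2×H: weight 34 ≤ 35, strength 3·9 + 2·10 = 47.
2×X and 3×H: weight 31 ≤ 35, strength 2·9 + 3·10 = 48.
Best is 48.

48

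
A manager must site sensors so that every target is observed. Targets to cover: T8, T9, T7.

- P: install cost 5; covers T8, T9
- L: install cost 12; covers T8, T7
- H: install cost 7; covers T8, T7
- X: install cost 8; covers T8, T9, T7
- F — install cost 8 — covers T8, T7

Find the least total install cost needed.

8

The greedy cost-per-new-target heuristic would pick P and H for 12, but a cheaper cover exists.
X alone covers T8, T9, T7 — every target.
Total install cost: 8.
No cover costs less than 8.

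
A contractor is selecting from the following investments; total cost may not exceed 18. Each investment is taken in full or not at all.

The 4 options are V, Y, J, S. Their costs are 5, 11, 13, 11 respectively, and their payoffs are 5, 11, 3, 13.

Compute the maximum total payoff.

18

V + Y: cost 5 + 11 = 16 ≤ 18, payoff 5 + 11 = 16.
V + S: cost 5 + 11 = 16 ≤ 18, payoff 5 + 13 = 18.
Best is V and S with total payoff 18.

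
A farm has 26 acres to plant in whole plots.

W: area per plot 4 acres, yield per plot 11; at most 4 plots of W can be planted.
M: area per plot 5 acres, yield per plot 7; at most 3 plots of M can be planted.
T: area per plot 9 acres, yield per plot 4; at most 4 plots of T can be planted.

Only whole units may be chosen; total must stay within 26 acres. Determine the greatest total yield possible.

58

This is a bounded integer knapsack.
Take 4×W and 2×M: area 26 ≤ 26, yield 4·11 + 2·7 = 58.
W has the best ratio (11/4) and is taken to its limit of 4; remaining capacity is filled optimally with the others.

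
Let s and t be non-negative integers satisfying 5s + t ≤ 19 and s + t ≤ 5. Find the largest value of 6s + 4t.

26

The continuous relaxation peaks at (3.5, 1.5) with value 27.00; rounding to a feasible lattice point costs some objective.
(s,t)=(3,2): 5·3+1·2=17≤19, 1·3+1·2=5≤5, objective 26.
(s,t)=(2,3): 5·2+1·3=13≤19, 1·2+1·3=5≤5, objective 24.
No feasible integer point exceeds 26.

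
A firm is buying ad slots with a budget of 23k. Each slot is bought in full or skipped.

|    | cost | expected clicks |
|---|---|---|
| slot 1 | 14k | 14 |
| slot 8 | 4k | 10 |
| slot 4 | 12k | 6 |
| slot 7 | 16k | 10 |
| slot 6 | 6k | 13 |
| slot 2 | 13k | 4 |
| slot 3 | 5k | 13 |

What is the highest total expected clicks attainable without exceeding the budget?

37

Take slot 1, slot 8, and slot 3: cost 14 + 4 + 5 = 23 ≤ 23, expected clicks 14 + 10 + 13 = 37.
No other feasible combination does better.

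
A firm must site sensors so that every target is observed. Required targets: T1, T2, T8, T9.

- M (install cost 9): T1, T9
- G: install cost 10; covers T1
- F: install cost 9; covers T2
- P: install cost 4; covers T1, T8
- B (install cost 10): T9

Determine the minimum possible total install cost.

This is a weighted set-cover instance.
Choose M, F, and P: together they cover T1, T2, T8, T9 — every target.
Total install cost: 9 + 9 + 4 = 22.
No cover costs less than 22.

22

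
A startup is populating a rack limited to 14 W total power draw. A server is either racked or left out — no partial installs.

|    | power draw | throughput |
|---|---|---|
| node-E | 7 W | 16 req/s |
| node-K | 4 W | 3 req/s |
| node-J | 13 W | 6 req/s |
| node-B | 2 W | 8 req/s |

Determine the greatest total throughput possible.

27

Allowing fractional choices, the relaxed optimum would be about 27.5, but servers are indivisible.
node-E + node-B: power draw 7 + 2 = 9 ≤ 14, throughput 16 + 8 = 24.
node-E + node-K + node-B: power draw 7 + 4 + 2 = 13 ≤ 14, throughput 16 + 3 + 8 = 27.
node-E + node-K: power draw 7 + 4 = 11 ≤ 14, throughput 16 + 3 = 19.
Best is node-E, node-K, and node-B with total throughput 27.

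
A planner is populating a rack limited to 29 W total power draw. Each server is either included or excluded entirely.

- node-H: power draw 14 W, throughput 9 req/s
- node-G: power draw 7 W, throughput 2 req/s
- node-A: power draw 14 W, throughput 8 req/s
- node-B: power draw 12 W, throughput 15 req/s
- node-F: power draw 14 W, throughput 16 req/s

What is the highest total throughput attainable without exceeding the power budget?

31

Treat it as a binary knapsack problem.
Allowing fractional choices, the relaxed optimum would be about 32.9, but servers are indivisible.
node-B + node-F: power draw 12 + 14 = 26 ≤ 29, throughput 15 + 16 = 31.
node-H + node-F: power draw 14 + 14 = 28 ≤ 29, throughput 9 + 16 = 25.
node-H + node-B: power draw 14 + 12 = 26 ≤ 29, throughput 9 + 15 = 24.
Best is node-B and node-F with total throughput 31.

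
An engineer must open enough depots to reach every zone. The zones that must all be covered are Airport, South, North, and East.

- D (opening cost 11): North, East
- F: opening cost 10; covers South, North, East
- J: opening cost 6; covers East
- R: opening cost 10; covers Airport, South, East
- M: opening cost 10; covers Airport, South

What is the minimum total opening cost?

20

Choose F and R: together they cover Airport, South, North, East — every zone.
Total opening cost: 10 + 10 = 20.
No cover costs less than 20.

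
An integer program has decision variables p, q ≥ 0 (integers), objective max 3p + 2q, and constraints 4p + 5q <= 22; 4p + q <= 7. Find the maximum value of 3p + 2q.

Relaxing integrality, the LP optimum is 9.94 at (p,q) = (0.812, 3.75), which is not an integer point.
(p,q)=(1,3) is feasible, giving 9.
(p,q)=(0,4) is feasible, giving 8.
Maximum is 9 at (p,q)=(1,3).

9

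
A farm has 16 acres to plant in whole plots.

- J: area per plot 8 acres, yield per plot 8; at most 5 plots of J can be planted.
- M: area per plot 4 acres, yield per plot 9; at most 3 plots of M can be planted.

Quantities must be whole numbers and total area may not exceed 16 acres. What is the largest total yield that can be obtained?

3×M: area 12 ≤ 16, yield 3·9 = 27.
1×J and 2×M: area 16 ≤ 16, yield 1·8 + 2·9 = 26.
Best is 27.

27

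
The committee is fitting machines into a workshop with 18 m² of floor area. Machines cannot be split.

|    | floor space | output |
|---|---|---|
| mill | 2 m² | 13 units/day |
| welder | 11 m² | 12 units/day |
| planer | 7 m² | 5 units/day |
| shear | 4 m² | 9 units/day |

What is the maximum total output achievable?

Allowing fractional choices, the relaxed optimum would be about 34.7, but machines are indivisible.
mill + welder: floor space 2 + 11 = 13 ≤ 18, output 13 + 12 = 25.
mill + welder + shear: floor space 2 + 11 + 4 = 17 ≤ 18, output 13 + 12 + 9 = 34.
mill + planer + shear: floor space 2 + 7 + 4 = 13 ≤ 18, output 13 + 5 + 9 = 27.
Best is mill, welder, and shear with total output 34.

34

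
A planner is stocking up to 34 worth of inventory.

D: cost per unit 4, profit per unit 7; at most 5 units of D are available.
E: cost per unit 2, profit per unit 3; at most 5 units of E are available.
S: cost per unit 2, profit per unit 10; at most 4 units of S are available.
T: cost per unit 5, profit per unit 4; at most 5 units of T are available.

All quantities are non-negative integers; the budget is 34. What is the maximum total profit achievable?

84

This is a bounded integer knapsack.
S has the best ratio (10/2); taking only S gives at most 4×10 = 40 (stopped by the supply cap of 4).
Mixing does better — 5×D, 3×E, and 4×S: cost 34 ≤ 34, profit 5·7 + 3·3 + 4·10 = 84.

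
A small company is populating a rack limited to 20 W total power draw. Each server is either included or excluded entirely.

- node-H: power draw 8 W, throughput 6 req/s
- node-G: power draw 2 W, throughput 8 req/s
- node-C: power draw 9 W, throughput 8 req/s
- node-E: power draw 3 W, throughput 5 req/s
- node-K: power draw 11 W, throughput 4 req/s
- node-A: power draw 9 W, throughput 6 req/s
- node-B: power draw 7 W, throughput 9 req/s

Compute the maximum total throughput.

node-H + node-G + node-E + node-B: power draw 8 + 2 + 3 + 7 = 20 ≤ 20, throughput 6 + 8 + 5 + 9 = 28.
node-H + node-G + node-B: power draw 8 + 2 + 7 = 17 ≤ 20, throughput 6 + 8 + 9 = 23.
node-G + node-C + node-B: power draw 2 + 9 + 7 = 18 ≤ 20, throughput 8 + 8 + 9 = 25.
Best is node-H, node-G, node-E, and node-B with total throughput 28.

28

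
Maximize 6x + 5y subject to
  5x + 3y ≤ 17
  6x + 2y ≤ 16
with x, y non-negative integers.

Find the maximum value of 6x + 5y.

26

(x,y)=(1,4): 5·1+3·4=17≤17, 6·1+2·4=14≤16, objective 26.
(x,y)=(0,5): 5·0+3·5=15≤17, 6·0+2·5=10≤16, objective 25.
The best lattice point is (1,4), giving 26.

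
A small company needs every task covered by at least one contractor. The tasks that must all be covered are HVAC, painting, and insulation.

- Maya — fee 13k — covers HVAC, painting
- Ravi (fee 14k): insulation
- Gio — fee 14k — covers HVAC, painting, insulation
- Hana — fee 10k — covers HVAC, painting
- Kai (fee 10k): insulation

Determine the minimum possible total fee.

This is an integer covering problem.
Gio alone covers HVAC, painting, insulation — every task.
Total fee: 14.
No cover costs less than 14.

14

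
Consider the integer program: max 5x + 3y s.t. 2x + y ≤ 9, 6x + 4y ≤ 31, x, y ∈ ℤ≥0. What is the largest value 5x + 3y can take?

24

The continuous relaxation peaks at (2.5, 4) with value 24.50; rounding to a feasible lattice point costs some objective.
(x,y)=(3,3): 2·3+1·3=9≤9, 6·3+4·3=30≤31, objective 24.
(x,y)=(2,4): 2·2+1·4=8≤9, 6·2+4·4=28≤31, objective 22.
(x,y)=(3,2): 2·3+1·2=8≤9, 6·3+4·2=26≤31, objective 21.
No feasible integer point exceeds 24.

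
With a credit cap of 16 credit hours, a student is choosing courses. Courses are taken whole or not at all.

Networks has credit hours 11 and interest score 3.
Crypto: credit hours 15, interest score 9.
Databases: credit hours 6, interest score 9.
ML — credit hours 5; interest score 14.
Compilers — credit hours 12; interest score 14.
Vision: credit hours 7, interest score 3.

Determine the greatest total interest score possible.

23

This is a 0-1 knapsack instance.
Databases + ML: credit hours 6 + 5 = 11 ≤ 16, interest score 9 + 14 = 23.
ML + Vision: credit hours 5 + 7 = 12 ≤ 16, interest score 14 + 3 = 17.
Best is Databases and ML with total interest score 23.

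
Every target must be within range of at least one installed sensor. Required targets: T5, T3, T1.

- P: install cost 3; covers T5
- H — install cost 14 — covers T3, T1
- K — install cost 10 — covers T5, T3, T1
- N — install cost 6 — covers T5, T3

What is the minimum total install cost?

10

K alone covers T5, T3, T1 — every target.
Total install cost: 10.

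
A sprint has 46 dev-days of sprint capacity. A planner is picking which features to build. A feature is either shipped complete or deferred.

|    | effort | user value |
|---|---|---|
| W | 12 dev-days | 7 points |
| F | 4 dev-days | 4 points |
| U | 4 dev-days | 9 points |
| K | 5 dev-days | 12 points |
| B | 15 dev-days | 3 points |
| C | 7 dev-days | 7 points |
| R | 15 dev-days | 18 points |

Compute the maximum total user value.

Allowing fractional choices, the relaxed optimum would be about 56.4, but features are indivisible.
F + U + K + C + R: effort 4 + 4 + 5 + 7 + 15 = 35 ≤ 46, user value 4 + 9 + 12 + 7 + 18 = 50.
W + F + U + K + R: effort 12 + 4 + 4 + 5 + 15 = 40 ≤ 46, user value 7 + 4 + 9 + 12 + 18 = 50.
W + U + K + C + R: effort 12 + 4 + 5 + 7 + 15 = 43 ≤ 46, user value 7 + 9 + 12 + 7 + 18 = 53.
Best is W, U, K, C, and R with total user value 53.

53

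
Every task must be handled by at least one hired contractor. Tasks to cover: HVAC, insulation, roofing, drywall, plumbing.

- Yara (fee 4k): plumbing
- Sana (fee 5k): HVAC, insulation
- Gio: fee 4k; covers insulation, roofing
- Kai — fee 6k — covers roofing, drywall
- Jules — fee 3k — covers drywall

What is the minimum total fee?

The greedy cost-per-new-task heuristic would pick Gio, Jules, Yara, and Sana for 16, but a cheaper cover exists.
Choose Yara, Sana, and Kai: together they cover HVAC, insulation, roofing, drywall, plumbing — every task.
Total fee: 4 + 5 + 6 = 15.
No cover costs less than 15.

15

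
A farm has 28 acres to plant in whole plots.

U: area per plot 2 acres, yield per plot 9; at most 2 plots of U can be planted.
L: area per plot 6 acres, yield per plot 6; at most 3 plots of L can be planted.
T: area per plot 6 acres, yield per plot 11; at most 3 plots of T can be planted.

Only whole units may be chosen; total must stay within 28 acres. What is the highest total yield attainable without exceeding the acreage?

This is a bounded integer knapsack.
2×U, 1×L, and 3×T: area 28 ≤ 28, yield 2·9 + 1·6 + 3·11 = 57.
2×U, 2×L, and 2×T: area 28 ≤ 28, yield 2·9 + 2·6 + 2·11 = 52.
Best is 57.

57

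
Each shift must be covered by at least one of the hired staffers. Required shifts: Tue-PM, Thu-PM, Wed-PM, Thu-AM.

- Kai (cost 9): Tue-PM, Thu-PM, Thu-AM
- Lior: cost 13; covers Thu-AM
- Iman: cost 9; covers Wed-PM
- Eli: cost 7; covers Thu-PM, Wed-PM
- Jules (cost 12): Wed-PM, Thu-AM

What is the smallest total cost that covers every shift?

This is an integer covering problem.
Choose Kai and Eli: together they cover Tue-PM, Thu-PM, Wed-PM, Thu-AM — every shift.
Total cost: 9 + 7 = 16.
No cover costs less than 16.

16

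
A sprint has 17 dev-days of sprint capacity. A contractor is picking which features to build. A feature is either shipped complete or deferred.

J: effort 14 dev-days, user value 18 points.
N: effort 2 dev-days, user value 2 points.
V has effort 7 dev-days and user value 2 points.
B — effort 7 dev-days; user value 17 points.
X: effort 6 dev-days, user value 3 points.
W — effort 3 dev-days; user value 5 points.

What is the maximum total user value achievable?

V + B + W: effort 7 + 7 + 3 = 17 ≤ 17, user value 2 + 17 + 5 = 24.
B + X + W: effort 7 + 6 + 3 = 16 ≤ 17, user value 17 + 3 + 5 = 25.
N + B + W: effort 2 + 7 + 3 = 12 ≤ 17, user value 2 + 17 + 5 = 24.
Best is B, X, and W with total user value 25.

25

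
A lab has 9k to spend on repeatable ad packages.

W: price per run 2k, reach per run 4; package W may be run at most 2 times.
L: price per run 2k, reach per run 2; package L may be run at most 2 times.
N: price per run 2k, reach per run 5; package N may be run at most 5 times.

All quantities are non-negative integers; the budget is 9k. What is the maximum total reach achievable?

20

1×W and 3×N: price 8 ≤ 9, reach 1·4 + 3·5 = 19.
4×N: price 8 ≤ 9, reach 4·5 = 20.
Best is 20.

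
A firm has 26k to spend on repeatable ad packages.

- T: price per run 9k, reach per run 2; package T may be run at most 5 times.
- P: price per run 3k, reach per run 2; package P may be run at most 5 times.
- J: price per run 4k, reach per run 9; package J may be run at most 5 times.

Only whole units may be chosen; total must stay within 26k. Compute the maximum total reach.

J has the best ratio (9/4); taking only J gives at most 5×9 = 45 (stopped by the supply cap of 5).
Mixing does better — 2×P and 5×J: price 26 ≤ 26, reach 2·2 + 5·9 = 49.

49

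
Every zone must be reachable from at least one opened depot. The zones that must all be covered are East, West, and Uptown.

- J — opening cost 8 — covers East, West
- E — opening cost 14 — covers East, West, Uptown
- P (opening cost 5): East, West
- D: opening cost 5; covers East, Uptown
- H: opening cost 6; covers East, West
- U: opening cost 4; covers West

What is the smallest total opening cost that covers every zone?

9

The greedy cost-per-new-zone heuristic would pick P and D for 10, but a cheaper cover exists.
Choose D and U: together they cover East, West, Uptown — every zone.
Total opening cost: 5 + 4 = 9.
No cover costs less than 9.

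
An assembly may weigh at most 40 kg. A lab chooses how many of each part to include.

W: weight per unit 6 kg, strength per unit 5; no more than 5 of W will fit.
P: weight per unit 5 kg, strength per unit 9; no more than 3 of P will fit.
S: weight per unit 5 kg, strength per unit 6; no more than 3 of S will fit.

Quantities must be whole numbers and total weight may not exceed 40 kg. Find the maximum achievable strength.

This is a bounded integer knapsack.
P has the best ratio (9/5); taking only P gives at most 3×9 = 27 (stopped by the supply cap of 3).
Mixing does better — 1×W, 3×P, and 3×S: weight 36 ≤ 40, strength 1·5 + 3·9 + 3·6 = 50.

50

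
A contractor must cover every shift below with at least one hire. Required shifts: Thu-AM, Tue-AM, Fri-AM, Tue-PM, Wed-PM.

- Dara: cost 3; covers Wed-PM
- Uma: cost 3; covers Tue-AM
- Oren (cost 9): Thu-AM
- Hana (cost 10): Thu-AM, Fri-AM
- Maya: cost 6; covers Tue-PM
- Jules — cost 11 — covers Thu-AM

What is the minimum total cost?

Choose Dara, Uma, Hana, and Maya: together they cover Thu-AM, Tue-AM, Fri-AM, Tue-PM, Wed-PM — every shift.
Total cost: 3 + 3 + 10 + 6 = 22.

22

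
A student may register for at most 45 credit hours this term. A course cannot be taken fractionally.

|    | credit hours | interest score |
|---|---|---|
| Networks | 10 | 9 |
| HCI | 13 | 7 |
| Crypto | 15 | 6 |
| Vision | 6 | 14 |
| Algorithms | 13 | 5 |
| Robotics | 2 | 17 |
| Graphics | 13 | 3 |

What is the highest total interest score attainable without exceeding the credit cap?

Take Networks, HCI, Vision, Algorithms, and Robotics: credit hours 10 + 13 + 6 + 13 + 2 = 44 ≤ 45, interest score 9 + 7 + 14 + 5 + 17 = 52.
No other feasible combination does better.

52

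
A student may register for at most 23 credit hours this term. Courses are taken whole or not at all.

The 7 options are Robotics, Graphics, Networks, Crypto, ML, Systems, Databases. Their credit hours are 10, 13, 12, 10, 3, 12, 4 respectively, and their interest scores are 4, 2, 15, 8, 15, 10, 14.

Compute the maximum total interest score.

ML + Systems + Databases: credit hours 3 + 12 + 4 = 19 ≤ 23, interest score 15 + 10 + 14 = 39.
Networks + ML + Databases: credit hours 12 + 3 + 4 = 19 ≤ 23, interest score 15 + 15 + 14 = 44.
Crypto + ML + Databases: credit hours 10 + 3 + 4 = 17 ≤ 23, interest score 8 + 15 + 14 = 37.
Best is Networks, ML, and Databases with total interest score 44.

44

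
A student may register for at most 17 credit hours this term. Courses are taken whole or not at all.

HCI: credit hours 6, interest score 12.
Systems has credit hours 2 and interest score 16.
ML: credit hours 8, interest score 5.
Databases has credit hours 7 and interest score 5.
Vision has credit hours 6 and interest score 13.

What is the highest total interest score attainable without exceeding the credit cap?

41

Allowing fractional choices, the relaxed optimum would be about 43.1, but courses are indivisible.
Systems + Databases + Vision: credit hours 2 + 7 + 6 = 15 ≤ 17, interest score 16 + 5 + 13 = 34.
HCI + Systems + Vision: credit hours 6 + 2 + 6 = 14 ≤ 17, interest score 12 + 16 + 13 = 41.
Best is HCI, Systems, and Vision with total interest score 41.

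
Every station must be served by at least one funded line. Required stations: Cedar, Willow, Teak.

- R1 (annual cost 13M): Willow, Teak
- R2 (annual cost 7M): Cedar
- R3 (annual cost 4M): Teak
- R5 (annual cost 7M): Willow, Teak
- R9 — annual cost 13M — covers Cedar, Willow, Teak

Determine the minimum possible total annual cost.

This is a weighted set-cover instance.
The greedy cost-per-new-station heuristic would pick R5 and R2 for 14, but a cheaper cover exists.
R9 alone covers Cedar, Willow, Teak — every station.
Total annual cost: 13.
No cover costs less than 13.

13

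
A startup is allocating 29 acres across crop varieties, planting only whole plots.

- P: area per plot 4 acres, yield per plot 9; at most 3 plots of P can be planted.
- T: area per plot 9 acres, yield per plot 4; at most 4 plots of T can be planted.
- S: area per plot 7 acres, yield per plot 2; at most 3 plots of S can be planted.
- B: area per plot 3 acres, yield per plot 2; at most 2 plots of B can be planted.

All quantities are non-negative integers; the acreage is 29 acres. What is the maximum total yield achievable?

35

P has the best ratio (9/4); taking only P gives at most 3×9 = 27 (stopped by the supply cap of 3).
Mixing does better — 3×P, 1×T, and 2×B: area 27 ≤ 29, yield 3·9 + 1·4 + 2·2 = 35.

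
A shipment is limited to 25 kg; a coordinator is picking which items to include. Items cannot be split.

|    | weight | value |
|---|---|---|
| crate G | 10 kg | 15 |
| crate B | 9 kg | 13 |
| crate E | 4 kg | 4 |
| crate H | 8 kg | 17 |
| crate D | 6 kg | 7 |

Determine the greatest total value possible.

Take crate G, crate H, and crate D: weight 10 + 8 + 6 = 24 ≤ 25, value 15 + 17 + 7 = 39.
No other feasible combination does better.

39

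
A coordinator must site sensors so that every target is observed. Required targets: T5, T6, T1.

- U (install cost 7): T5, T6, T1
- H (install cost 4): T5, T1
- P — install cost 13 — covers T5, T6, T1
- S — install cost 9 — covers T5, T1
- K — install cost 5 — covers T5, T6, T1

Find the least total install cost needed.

5

This is an integer covering problem.
K alone covers T5, T6, T1 — every target.
Total install cost: 5.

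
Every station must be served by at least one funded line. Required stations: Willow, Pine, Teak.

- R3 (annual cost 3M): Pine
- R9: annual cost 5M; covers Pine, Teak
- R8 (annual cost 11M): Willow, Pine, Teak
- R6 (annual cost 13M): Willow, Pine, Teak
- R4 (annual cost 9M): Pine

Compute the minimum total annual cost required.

11

The greedy cost-per-new-station heuristic would pick R9 and R8 for 16, but a cheaper cover exists.
R8 alone covers Willow, Pine, Teak — every station.
Total annual cost: 11.
No cover costs less than 11.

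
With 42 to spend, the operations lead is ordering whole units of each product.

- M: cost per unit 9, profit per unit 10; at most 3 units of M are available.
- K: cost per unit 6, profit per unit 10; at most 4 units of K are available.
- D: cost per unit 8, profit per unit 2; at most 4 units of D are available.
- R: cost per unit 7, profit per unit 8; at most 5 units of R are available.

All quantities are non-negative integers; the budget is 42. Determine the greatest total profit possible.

This is a bounded integer knapsack.
K has the best ratio (10/6); taking only K gives at most 4×10 = 40 (stopped by the supply cap of 4).
Mixing does better — 2×M and 4×K: cost 42 ≤ 42, profit 2·10 + 4·10 = 60.

60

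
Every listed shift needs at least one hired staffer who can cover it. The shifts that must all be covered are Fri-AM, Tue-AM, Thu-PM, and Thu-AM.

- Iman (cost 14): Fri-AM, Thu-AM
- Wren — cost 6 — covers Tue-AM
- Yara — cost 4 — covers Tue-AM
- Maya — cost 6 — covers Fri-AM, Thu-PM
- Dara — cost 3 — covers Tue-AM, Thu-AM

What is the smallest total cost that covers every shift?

Choose Maya and Dara: together they cover Fri-AM, Tue-AM, Thu-PM, Thu-AM — every shift.
Total cost: 6 + 3 = 9.

9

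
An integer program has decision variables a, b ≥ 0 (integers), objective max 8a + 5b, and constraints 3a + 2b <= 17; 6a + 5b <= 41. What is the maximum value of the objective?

(a,b)=(5,1): 3·5+2·1=17≤17, 6·5+5·1=35≤41, objective 45.
(a,b)=(4,2): 3·4+2·2=16≤17, 6·4+5·2=34≤41, objective 42.
(a,b)=(5,0): 3·5+2·0=15≤17, 6·5+5·0=30≤41, objective 40.
Maximum is 45 at (a,b)=(5,1).

45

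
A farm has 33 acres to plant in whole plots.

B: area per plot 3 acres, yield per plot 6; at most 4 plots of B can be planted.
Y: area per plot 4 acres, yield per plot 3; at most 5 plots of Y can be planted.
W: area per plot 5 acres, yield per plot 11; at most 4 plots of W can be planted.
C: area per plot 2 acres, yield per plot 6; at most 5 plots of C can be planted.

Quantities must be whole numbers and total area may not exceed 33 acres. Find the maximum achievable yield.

80

4×B, 2×W, and 5×C: area 32 ≤ 33, yield 4·6 + 2·11 + 5·6 = 76.
1×B, 4×W, and 5×C: area 33 ≤ 33, yield 1·6 + 4·11 + 5·6 = 80.
Best is 80.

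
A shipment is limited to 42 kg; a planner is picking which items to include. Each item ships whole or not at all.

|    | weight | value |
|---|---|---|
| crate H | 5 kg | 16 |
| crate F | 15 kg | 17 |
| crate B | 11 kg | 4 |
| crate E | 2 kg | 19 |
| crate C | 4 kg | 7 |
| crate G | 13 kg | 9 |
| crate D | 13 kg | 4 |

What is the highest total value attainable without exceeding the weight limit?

Treat it as a binary knapsack problem.
crate H + crate F + crate B + crate E + crate C: weight 5 + 15 + 11 + 2 + 4 = 37 ≤ 42, value 16 + 17 + 4 + 19 + 7 = 63.
crate H + crate F + crate E + crate C + crate G: weight 5 + 15 + 2 + 4 + 13 = 39 ≤ 42, value 16 + 17 + 19 + 7 + 9 = 68.
crate H + crate F + crate E + crate C + crate D: weight 5 + 15 + 2 + 4 + 13 = 39 ≤ 42, value 16 + 17 + 19 + 7 + 4 = 63.
Best is crate H, crate F, crate E, crate C, and crate G with total value 68.

68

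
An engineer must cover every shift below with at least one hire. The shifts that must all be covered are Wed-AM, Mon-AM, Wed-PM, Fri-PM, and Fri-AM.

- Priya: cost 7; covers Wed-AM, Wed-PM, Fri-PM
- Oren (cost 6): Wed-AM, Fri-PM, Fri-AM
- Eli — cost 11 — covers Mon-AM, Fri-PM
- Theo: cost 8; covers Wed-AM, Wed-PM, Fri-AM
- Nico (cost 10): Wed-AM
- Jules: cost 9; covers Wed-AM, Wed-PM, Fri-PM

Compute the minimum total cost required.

The greedy cost-per-new-shift heuristic would pick Oren, Priya, and Eli for 24, but a cheaper cover exists.
Choose Eli and Theo: together they cover Wed-AM, Mon-AM, Wed-PM, Fri-PM, Fri-AM — every shift.
Total cost: 11 + 8 = 19.
No cover costs less than 19.

19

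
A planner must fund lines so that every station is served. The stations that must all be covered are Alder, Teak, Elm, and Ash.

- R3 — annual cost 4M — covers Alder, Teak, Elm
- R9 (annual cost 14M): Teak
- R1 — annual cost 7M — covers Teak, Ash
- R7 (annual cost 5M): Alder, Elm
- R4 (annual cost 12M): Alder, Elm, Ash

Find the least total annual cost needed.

This is a weighted set-cover instance.
Choose R3 and R1: together they cover Alder, Teak, Elm, Ash — every station.
Total annual cost: 4 + 7 = 11.

11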